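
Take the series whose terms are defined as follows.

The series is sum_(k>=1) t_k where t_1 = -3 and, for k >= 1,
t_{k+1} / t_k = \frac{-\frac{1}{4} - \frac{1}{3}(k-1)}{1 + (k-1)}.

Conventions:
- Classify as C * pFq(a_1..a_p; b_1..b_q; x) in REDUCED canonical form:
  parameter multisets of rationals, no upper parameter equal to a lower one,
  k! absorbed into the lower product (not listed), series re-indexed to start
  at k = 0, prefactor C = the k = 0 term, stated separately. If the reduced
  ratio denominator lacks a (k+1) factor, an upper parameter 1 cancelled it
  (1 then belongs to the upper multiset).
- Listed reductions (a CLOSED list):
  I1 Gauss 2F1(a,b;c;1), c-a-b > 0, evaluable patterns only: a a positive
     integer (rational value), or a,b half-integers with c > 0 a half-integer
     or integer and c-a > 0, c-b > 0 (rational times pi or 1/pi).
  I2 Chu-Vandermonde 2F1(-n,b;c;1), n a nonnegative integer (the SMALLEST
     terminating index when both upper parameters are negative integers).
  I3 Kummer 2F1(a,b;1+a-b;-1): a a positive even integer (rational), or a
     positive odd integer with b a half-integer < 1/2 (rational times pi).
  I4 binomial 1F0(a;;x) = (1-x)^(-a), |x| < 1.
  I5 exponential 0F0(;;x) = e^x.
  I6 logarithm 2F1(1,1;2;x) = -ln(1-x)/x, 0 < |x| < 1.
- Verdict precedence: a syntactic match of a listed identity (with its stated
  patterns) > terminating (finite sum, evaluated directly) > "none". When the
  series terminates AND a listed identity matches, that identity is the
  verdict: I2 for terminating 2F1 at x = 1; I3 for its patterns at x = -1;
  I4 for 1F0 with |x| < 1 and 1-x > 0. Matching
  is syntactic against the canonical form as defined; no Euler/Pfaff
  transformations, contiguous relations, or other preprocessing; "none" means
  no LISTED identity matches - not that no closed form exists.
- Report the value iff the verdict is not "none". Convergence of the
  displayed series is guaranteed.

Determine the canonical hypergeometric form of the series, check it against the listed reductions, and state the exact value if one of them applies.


This is -3 * 1F0(\frac{3}{4}; -; -\frac{1}{3}) in reduced canonical form. Verdict (x = -\frac{1}{3}): the I4 binomial reduction applies (the 1F0 binomial series: exponent -3/4, x = -\frac{1}{3}). Sum: \left(-3\right) \cdot \left(\frac{4}{3}\right)^{-\frac{3}{4}}.

Key observation: from the first term -3: factor the ratio over Q (C = -3): negated roots = parameters.
Term ratio: r(k) = -\frac{1}{3} * (k+\frac{3}{4}) / [(k+1)] ; factor over Q: parameters, x = -\frac{1}{3}, and C = -3.


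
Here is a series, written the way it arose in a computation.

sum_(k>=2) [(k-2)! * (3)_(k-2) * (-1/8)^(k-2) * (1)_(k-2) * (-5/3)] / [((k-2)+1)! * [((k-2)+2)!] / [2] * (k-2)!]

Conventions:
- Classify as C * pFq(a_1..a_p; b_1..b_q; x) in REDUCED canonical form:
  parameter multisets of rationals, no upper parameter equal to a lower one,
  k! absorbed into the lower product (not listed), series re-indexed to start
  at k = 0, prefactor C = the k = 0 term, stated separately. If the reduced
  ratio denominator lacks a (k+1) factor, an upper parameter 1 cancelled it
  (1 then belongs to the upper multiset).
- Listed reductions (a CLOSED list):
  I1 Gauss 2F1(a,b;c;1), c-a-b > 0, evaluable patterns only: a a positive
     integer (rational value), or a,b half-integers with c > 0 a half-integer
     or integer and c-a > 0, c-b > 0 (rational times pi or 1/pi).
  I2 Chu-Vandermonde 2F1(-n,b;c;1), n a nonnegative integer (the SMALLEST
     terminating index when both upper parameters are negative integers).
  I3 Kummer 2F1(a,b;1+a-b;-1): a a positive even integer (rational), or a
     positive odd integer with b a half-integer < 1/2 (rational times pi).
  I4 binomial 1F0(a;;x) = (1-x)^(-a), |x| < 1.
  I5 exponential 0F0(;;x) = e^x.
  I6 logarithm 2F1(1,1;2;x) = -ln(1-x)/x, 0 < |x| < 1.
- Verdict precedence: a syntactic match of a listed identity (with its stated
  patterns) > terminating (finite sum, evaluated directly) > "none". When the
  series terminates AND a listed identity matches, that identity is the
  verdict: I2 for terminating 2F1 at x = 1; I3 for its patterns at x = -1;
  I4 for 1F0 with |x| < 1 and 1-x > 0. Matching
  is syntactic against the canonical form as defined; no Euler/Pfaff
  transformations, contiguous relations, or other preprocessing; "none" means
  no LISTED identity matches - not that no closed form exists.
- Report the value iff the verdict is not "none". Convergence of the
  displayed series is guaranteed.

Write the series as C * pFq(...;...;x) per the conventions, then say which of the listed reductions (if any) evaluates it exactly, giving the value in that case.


x = -1/8 here; the reduced form reads 2F1, upper {1, 1}, lower {2}, C = -5/3. Verdict (x = -1/8): the logarithmic series (I6) applies (the logarithm: parameters (1,1;2), x = -1/8). Its exact value is (-40/3) * ln(9/8).

Structural cue: with t_0 = -5/3, the denominator's factorial ratio (C = -5/3, x = -1/8) is a lower Pochhammer.
Term ratio: r(k) = (-1/8) * (k+1) (k+1) / [(k+2) (k+1)] ; factor over Q: parameters, x = (-1/8), and C = -5/3.


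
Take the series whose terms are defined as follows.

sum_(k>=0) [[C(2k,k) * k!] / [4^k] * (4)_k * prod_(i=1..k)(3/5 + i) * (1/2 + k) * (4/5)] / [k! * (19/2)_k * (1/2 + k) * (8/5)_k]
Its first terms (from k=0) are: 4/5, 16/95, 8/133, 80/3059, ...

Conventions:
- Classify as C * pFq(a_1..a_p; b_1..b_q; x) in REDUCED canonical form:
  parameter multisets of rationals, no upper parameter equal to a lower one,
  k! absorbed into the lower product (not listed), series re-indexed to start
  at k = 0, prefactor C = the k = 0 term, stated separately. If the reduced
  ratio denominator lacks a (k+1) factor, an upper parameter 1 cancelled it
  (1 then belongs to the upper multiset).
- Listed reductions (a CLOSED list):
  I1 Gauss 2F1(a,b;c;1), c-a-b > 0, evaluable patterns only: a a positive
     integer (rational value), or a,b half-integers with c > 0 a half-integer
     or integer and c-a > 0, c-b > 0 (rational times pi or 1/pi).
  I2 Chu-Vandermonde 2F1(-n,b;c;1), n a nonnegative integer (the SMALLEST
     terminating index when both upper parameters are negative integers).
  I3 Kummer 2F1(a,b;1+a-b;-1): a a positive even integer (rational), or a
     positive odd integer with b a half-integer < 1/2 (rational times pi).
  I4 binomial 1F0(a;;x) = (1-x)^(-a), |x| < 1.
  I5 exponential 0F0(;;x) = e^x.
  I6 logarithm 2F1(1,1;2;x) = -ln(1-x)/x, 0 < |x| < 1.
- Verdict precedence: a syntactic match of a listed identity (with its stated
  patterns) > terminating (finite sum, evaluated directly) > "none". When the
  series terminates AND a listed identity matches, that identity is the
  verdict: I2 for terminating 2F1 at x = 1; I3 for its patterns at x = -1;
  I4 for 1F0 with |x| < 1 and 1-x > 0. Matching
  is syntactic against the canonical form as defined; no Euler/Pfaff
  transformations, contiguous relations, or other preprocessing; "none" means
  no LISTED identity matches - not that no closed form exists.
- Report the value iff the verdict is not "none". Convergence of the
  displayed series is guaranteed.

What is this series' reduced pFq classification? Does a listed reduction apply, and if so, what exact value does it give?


This is 4/5 * 2F1(1/2, 4; 19/2; 1) in reduced canonical form. Verdict: this is Gauss (I1, integer-parameter pattern) (x = 1: the Gamma ratio telescopes since c-a-b = 5 > 0 and a = 4 in Z>0). Value: 2431/2240.

First insight: from the first term 4/5: the parameter 8/5 appears in both the upper and lower lists and cancels (alongside the other common factor).
Consecutive-term ratio: r(k) = 1 * (k+1/2) (k+4) / [(k+19/2) (k+1)] - rational; roots negated = parameters, x = 1, C = 4/5.


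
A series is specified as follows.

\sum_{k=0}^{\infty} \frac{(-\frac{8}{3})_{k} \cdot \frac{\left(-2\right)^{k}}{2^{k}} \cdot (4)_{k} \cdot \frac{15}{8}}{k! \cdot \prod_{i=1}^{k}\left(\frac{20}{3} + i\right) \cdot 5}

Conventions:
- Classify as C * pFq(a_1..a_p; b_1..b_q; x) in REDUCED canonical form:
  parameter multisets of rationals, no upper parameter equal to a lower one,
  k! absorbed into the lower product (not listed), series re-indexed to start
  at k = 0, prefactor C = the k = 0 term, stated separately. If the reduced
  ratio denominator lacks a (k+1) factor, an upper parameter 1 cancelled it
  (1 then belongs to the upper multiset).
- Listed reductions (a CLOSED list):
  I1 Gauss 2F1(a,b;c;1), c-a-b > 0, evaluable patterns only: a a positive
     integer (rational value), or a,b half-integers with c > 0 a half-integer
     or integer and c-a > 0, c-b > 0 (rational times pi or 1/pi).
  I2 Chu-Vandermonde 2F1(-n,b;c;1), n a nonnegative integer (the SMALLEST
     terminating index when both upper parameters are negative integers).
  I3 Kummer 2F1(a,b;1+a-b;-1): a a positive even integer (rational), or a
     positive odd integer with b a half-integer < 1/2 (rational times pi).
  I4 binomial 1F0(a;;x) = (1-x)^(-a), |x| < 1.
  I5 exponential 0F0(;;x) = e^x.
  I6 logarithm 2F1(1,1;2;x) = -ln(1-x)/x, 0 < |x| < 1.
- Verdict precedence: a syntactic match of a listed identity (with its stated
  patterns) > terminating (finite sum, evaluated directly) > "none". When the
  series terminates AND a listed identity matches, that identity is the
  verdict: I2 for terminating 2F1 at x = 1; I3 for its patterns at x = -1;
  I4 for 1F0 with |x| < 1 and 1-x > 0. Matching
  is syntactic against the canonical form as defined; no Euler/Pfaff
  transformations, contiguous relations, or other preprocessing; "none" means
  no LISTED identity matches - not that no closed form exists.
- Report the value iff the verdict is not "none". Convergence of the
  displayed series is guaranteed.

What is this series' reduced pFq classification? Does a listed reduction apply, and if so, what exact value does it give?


Classification (C = \frac{3}{8}): 2F1 with upper {-\frac{8}{3}, 4}, lower {\frac{23}{3}}, argument x = -1. Verdict: Kummer's theorem (I3) fires (x = -1; c = \frac{23}{3} equals 1+a-b for upper {-\frac{8}{3}, 4}: listed pattern). Value: \frac{85}{72}.

Structural cue: t_0 = \frac{3}{8} here, and the lower running product (C = 3/8) is a rising factorial.
Ratio: r(k) = -1 * (k-\frac{8}{3}) (k+4) / [(k+\frac{23}{3}) (k+1)] - rational; roots negated = parameters, x = -1, C = \frac{3}{8}.


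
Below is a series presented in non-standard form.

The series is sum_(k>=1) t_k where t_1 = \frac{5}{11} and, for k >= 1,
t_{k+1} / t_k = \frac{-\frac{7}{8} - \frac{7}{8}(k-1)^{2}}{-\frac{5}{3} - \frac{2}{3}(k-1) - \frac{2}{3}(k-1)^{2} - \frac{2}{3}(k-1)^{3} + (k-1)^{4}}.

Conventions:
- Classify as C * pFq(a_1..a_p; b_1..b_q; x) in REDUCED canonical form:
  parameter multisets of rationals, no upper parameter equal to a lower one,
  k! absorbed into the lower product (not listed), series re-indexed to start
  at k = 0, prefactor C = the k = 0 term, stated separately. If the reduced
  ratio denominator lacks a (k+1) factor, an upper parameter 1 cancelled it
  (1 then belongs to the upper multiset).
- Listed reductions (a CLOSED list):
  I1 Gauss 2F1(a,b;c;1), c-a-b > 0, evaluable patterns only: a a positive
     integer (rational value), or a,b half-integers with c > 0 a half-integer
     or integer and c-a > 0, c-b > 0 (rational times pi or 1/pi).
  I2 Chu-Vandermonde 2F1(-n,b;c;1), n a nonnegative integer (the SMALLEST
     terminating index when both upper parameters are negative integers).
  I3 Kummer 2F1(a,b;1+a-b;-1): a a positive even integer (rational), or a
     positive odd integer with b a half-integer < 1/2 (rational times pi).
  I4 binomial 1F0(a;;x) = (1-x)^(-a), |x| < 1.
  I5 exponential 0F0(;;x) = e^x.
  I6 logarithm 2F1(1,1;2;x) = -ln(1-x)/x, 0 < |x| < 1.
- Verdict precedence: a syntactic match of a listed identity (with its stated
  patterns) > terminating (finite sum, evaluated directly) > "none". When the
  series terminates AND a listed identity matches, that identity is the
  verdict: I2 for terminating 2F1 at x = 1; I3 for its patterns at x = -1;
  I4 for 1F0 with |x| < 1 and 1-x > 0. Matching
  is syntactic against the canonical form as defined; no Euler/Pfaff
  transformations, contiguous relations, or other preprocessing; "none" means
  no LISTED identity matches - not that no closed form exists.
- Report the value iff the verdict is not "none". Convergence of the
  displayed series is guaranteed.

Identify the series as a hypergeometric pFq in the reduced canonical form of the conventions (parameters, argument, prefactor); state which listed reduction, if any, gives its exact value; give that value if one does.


This is \frac{5}{11} * 0F1(-; -\frac{5}{3}; -\frac{7}{8}) in reduced canonical form. Verdict: none - at argument -\frac{7}{8} the multisets {-} ; {-\frac{5}{3}} match no listed identity.

Structural cue: with t_0 = \frac{5}{11}, cancel k^2 + 1 from the displayed ratio first; then C = 5/11, x = -7/8.
Adjacent-term ratio: r(k) = -\frac{7}{8} * 1 / [(k-\frac{5}{3}) (k+1)] - rational in k. x = -\frac{7}{8}; t_0 = \frac{5}{11}; negate the roots.


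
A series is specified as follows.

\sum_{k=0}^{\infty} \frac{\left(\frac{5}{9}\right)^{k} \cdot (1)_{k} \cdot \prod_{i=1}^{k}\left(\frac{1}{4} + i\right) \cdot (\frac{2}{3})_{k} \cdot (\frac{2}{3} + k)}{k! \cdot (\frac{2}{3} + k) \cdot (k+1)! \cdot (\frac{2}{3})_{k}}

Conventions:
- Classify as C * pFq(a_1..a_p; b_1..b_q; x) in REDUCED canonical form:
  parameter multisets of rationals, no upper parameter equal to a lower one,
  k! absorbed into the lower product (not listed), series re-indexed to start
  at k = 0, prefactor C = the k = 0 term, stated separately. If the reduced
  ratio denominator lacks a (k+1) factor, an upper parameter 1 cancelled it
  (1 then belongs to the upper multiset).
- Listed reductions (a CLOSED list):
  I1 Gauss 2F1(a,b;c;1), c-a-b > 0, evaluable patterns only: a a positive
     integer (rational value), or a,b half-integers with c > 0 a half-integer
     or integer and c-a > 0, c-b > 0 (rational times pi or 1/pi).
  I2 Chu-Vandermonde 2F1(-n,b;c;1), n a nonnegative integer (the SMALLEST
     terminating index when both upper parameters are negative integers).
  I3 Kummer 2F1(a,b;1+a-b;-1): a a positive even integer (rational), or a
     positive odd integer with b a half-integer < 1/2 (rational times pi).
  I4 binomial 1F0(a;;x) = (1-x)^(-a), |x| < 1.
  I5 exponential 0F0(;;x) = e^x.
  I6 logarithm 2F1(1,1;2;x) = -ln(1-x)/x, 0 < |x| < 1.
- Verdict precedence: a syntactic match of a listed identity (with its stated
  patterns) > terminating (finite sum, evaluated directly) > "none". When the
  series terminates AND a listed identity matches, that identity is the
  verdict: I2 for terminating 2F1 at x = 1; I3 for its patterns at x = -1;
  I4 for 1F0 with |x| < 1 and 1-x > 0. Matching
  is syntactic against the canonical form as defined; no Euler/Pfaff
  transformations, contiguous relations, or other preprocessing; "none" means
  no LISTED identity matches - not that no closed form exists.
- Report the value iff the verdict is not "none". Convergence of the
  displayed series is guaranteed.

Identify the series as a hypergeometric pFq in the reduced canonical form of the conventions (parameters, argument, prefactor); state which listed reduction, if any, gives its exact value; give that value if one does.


Structural cue: x = \frac{5}{9} and the running product (C = 1) telescopes to a rising factorial.
Step ratio: r(k) = \frac{5}{9} * (k+1) (k+\frac{5}{4}) / [(k+2) (k+1)] - rational in k, leading ratio \frac{5}{9}; with t_0 = 1, classification follows.

The series (x = \frac{5}{9}) is 2F1: upper {1, \frac{5}{4}}, lower {2}, prefactor 1. Verdict: none - at argument \frac{5}{9} the multisets {1, \frac{5}{4}} ; {2} match no listed identity.


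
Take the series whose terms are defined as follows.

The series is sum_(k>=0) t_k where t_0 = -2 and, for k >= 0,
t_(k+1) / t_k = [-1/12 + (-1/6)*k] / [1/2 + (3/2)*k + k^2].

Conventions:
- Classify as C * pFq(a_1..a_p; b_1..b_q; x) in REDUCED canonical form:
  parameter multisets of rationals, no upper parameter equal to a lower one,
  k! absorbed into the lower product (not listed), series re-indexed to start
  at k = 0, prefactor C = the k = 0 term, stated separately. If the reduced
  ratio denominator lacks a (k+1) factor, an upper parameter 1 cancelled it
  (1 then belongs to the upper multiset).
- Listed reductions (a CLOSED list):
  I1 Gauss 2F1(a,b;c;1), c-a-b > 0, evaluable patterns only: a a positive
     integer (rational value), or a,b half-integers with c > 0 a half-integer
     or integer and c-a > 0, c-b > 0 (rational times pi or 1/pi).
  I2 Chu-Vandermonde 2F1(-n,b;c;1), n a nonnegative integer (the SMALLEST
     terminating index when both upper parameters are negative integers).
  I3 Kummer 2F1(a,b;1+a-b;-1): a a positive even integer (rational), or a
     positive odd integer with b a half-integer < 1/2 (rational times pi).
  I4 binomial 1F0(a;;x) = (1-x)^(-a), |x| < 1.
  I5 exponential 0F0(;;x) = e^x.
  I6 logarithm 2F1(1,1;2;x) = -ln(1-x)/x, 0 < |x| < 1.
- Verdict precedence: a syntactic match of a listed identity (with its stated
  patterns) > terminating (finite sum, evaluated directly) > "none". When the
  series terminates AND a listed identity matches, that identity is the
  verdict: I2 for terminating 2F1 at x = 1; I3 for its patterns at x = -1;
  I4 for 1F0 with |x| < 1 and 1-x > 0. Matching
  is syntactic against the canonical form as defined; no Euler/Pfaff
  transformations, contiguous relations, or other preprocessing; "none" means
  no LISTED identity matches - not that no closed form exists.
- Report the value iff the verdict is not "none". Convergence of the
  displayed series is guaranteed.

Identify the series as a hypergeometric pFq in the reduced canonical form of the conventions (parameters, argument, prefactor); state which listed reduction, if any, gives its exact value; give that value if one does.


With C = -2: the canonical form is 0F0(-; -; -1/6). Verdict (x = -1/6): exponential (I5) applies (the 0F0 exponential series at x = -1/6). Hence: (-2) * e^(-1/6).

Key step: with t_0 = -2, factor the ratio over Q (prefactor -2): negated roots = parameters.
Step ratio: r(k) = (-1/6) * 1 / [(k+1)] - rational in k, leading ratio (-1/6); with t_0 = -2, classification follows.


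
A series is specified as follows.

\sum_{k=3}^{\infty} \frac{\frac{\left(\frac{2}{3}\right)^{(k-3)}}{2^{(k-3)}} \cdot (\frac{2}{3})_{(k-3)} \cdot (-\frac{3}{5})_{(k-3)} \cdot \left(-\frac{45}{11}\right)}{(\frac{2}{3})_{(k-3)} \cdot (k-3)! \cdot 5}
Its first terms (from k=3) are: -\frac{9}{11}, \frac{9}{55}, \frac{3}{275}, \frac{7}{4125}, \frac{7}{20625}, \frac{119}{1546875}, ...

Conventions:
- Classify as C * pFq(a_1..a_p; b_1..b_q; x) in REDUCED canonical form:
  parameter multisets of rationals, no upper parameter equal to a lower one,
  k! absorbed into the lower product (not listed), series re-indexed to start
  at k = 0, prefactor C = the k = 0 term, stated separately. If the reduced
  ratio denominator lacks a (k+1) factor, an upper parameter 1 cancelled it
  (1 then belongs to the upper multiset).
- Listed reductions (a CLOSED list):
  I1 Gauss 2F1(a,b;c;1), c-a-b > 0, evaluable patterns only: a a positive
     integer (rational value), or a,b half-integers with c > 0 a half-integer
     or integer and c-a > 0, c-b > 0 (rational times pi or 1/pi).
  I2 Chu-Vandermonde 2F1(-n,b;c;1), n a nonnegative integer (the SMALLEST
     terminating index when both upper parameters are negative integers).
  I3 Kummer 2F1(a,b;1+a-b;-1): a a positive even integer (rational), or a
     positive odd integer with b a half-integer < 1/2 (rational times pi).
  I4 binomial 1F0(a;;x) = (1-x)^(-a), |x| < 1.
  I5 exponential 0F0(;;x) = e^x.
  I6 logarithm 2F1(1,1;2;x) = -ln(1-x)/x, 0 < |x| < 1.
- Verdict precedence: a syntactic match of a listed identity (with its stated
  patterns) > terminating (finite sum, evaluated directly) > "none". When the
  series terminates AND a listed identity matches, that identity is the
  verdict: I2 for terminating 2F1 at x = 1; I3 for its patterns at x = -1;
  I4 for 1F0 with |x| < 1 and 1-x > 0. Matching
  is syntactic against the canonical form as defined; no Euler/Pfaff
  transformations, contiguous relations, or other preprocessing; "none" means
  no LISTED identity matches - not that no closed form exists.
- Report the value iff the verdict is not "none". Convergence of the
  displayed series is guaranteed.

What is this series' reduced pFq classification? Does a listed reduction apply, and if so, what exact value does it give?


Structural cue: t_0 = -\frac{9}{11} here, and the two k-th powers (prefactor -9/11) combine into one argument.
Term ratio: r(k) = \frac{1}{3} * (k-\frac{3}{5}) / [(k+1)] - rational in k. x = \frac{1}{3}; t_0 = -\frac{9}{11}; negate the roots.

At argument \frac{1}{3}: a 1F0 with upper {-\frac{3}{5}}, lower {-}, scaled by C = -\frac{9}{11}. Verdict: this is the I4 binomial reduction (the 1F0 binomial series: exponent 3/5, x = \frac{1}{3}). Hence: \left(-\frac{9}{11}\right) \cdot \left(\frac{2}{3}\right)^{\frac{3}{5}}.


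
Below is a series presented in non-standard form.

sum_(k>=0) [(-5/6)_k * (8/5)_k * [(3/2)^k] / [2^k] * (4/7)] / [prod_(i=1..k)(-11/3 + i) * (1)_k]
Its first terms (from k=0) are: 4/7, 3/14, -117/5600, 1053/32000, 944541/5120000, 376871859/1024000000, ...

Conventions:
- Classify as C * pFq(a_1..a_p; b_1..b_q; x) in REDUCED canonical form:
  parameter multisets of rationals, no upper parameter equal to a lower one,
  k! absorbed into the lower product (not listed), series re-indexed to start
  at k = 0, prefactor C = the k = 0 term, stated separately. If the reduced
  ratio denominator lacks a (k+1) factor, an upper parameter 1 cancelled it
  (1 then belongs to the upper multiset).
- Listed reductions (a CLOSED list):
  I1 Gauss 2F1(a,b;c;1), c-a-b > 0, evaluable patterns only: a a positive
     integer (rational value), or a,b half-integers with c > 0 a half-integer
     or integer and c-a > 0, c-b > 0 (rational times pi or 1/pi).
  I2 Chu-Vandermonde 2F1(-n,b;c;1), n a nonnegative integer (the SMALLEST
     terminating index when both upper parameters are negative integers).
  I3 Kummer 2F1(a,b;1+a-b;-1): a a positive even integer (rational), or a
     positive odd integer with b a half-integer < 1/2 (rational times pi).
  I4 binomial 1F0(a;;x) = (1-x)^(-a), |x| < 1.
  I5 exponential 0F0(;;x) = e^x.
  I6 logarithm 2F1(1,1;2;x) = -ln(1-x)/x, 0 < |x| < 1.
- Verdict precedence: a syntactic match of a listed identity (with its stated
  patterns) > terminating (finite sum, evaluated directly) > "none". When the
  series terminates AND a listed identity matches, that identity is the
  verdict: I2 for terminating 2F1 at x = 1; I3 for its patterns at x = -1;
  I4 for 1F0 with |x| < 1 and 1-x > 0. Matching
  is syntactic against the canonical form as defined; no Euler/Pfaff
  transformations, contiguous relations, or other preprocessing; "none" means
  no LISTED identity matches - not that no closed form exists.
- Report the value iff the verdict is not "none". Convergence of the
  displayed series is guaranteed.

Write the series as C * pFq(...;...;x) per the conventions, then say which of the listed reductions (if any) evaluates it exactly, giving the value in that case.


Classification (C = 4/7): 2F1 with upper {-5/6, 8/5}, lower {-8/3}, argument x = 3/4. Verdict: no listed reduction: x = 3/4 and upper {-5/6, 8/5} fail every I1-I6 pattern.

Structural cue: t_0 being 4/7, the lower running product (C = 4/7) is a rising factorial.
Adjacent-term ratio: r(k) = (3/4) * (k-5/6) (k+8/5) / [(k-8/3) (k+1)] - rational; roots negated = parameters, x = (3/4), C = 4/7.


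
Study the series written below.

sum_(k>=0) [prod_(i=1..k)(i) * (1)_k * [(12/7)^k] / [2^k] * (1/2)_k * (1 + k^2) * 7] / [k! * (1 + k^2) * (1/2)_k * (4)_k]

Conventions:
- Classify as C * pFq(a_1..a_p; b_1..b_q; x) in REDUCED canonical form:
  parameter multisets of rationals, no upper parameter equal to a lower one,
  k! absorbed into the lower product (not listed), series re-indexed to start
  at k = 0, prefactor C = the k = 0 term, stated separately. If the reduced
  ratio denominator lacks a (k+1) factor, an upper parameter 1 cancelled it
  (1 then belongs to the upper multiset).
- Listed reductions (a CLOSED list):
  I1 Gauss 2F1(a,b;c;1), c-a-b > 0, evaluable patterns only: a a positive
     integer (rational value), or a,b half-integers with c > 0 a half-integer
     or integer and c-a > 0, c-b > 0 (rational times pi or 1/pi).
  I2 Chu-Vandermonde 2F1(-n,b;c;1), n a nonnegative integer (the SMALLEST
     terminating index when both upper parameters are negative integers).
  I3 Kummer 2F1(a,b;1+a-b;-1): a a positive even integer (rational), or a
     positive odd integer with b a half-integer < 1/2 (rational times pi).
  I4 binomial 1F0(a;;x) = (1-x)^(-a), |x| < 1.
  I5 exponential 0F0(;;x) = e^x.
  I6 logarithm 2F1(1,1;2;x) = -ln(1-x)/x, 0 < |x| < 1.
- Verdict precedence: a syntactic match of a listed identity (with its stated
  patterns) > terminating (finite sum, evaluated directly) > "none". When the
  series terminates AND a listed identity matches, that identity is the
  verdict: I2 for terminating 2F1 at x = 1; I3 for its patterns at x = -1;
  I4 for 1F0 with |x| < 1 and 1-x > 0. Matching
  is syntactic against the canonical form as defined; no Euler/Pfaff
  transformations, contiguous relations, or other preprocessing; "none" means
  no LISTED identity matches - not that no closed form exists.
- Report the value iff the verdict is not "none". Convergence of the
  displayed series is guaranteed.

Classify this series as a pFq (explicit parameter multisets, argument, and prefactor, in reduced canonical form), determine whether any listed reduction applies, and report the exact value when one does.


Key observation: x = (6/7) and the parameter 1/2 appears in both the upper and lower lists and cancels (alongside the other common factor).
Adjacent-term ratio: r(k) = (6/7) * (k+1) (k+1) / [(k+4) (k+1)] ; factor over Q: parameters, x = (6/7), and C = 7.

This is 7 * 2F1(1, 1; 4; 6/7) in reduced canonical form. Verdict: none - this 2F1 at x = 6/7 matches no listed pattern, and upper {1, 1} holds no stopper.


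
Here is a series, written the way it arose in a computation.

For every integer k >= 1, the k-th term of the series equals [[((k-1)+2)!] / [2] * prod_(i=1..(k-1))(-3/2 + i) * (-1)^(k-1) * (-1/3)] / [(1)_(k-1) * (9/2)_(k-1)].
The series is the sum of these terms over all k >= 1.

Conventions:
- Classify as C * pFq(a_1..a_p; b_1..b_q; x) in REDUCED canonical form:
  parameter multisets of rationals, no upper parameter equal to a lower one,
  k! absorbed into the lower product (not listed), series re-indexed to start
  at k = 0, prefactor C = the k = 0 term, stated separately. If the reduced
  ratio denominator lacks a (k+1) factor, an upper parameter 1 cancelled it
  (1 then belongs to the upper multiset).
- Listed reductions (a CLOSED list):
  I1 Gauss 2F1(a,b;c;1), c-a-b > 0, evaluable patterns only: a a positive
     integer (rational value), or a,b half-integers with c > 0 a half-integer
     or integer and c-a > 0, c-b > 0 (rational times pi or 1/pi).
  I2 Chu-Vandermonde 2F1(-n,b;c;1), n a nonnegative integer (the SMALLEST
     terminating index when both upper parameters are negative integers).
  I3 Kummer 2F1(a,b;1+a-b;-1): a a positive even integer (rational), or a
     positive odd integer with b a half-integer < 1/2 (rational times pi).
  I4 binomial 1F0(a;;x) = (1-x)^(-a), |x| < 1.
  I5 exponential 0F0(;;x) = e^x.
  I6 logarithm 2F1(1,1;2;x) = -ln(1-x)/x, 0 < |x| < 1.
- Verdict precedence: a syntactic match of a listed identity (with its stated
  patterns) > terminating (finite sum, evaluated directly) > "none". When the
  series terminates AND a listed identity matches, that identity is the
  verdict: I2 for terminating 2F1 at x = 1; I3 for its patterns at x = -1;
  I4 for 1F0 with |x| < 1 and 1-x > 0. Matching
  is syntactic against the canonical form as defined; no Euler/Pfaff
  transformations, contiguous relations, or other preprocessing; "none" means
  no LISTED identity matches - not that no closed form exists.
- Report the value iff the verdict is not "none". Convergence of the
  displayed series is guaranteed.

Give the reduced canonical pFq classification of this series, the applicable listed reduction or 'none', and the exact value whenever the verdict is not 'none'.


The series (x = -1) is 2F1: upper {-1/2, 3}, lower {9/2}, prefactor -1/3. Verdict (x = -1): Kummer's theorem (I3) applies (x = -1; c = 9/2 equals 1+a-b for upper {-1/2, 3}: listed pattern). Hence: (-35/256) * pi.

First insight: t_0 being -1/3, the running product (C = -1/3, x = -1) telescopes to a rising factorial.
Step ratio: r(k) = (-1) * (k-1/2) (k+3) / [(k+9/2) (k+1)] - rational in k, leading ratio (-1); with t_0 = -1/3, classification follows.


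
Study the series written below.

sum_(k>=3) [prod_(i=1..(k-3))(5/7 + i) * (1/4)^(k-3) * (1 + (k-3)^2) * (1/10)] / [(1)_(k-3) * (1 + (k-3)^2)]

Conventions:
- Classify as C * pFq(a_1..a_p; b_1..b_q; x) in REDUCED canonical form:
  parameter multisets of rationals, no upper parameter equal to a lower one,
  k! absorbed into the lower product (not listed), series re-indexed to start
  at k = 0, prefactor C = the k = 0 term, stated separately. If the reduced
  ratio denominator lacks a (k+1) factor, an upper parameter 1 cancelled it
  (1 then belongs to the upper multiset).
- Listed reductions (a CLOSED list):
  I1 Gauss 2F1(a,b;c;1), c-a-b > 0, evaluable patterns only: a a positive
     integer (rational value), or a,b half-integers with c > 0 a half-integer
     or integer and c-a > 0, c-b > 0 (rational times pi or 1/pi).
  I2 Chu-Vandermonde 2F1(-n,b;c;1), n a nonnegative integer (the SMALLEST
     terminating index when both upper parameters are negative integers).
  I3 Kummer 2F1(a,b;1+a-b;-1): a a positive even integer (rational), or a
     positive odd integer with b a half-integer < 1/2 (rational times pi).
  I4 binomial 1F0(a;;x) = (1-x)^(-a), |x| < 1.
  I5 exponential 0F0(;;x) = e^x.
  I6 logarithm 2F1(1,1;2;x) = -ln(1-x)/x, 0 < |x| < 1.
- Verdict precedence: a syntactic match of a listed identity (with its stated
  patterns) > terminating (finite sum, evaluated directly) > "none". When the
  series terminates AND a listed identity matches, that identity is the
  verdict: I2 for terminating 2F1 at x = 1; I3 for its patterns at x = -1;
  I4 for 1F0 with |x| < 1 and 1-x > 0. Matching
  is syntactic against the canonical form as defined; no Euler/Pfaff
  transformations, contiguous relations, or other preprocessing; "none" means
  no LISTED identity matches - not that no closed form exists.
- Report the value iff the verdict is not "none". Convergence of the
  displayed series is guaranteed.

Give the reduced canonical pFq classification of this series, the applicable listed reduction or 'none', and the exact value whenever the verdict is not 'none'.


Reduced: x = 1/4, 1F0, upper = {12/7}, lower = {-}, C = 1/10. Verdict: the I4 binomial reduction fires (the 1F0 binomial series: exponent -12/7, x = 1/4). Exact value: (1/10) * (3/4)^(-12/7).

Key step: with t_0 = 1/10, (1)_k (C = 1/10, x = 1/4) is k! itself.
Adjacent-term ratio: r(k) = (1/4) * (k+12/7) / [(k+1)] - rational in k. x = (1/4); t_0 = 1/10; negate the roots.


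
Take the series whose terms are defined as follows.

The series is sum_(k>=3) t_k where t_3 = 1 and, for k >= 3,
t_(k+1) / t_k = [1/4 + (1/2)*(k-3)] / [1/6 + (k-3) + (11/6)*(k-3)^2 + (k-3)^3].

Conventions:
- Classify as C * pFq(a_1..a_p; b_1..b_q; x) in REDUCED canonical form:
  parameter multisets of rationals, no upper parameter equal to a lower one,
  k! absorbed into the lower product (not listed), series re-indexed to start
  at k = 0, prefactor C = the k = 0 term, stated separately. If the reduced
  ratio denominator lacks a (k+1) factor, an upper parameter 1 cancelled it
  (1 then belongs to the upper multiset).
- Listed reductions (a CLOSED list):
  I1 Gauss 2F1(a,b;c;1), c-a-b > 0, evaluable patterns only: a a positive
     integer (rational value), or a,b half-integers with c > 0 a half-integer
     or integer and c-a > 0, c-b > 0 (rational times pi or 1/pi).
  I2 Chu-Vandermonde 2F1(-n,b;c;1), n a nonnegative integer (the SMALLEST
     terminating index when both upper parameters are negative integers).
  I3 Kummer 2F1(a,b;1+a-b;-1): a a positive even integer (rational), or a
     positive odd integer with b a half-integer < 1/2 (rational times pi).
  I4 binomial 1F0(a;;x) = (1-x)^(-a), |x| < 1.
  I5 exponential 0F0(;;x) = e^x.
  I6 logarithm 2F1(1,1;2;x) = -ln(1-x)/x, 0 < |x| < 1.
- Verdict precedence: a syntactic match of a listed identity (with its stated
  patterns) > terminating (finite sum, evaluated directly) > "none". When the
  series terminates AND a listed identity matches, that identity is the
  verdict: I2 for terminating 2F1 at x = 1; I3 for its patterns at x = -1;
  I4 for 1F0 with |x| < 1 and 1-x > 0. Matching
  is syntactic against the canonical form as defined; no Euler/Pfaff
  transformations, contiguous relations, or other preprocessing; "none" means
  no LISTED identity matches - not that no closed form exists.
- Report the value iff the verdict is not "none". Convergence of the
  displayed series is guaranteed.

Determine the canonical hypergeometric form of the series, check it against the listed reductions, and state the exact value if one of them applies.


The series (x = 1/2) is 0F1: upper {-}, lower {1/3}, prefactor 1. Verdict: none - this 0F1 at x = 1/2 matches no listed pattern, and upper {-} holds no stopper.

The tell: x = (1/2) and the ratio is unreduced: k + 1/2 divides both sides (C = 1).
Adjacent-term ratio: r(k) = (1/2) * 1 / [(k+1/3) (k+1)] - rational in k, leading ratio (1/2); with t_0 = 1, classification follows.


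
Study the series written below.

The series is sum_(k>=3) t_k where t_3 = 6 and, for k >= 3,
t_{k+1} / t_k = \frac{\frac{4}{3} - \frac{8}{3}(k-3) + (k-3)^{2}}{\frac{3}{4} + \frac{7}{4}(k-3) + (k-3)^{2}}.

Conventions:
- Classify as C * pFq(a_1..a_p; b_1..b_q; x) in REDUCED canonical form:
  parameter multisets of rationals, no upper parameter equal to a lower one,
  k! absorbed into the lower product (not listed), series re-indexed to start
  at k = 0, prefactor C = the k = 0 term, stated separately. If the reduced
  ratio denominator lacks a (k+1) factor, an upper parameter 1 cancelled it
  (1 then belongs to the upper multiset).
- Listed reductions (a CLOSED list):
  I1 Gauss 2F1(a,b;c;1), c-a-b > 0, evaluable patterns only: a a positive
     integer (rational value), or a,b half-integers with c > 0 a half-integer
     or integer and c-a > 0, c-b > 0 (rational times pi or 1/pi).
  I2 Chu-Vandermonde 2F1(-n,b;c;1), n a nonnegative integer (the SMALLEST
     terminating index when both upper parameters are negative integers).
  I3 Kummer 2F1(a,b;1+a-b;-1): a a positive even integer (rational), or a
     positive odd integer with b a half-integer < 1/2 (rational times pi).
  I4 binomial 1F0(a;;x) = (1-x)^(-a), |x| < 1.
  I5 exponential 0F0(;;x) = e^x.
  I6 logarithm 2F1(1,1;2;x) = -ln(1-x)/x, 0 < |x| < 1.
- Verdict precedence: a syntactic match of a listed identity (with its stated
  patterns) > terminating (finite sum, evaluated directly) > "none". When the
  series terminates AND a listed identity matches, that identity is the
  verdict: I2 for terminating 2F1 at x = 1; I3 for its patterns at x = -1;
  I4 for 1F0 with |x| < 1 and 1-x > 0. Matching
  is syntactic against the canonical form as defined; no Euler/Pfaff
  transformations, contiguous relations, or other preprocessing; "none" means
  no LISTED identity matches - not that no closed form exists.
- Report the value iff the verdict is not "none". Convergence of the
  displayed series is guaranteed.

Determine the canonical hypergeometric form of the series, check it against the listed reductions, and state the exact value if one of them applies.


Classification (C = 6): 2F1 with upper {-2, -\frac{2}{3}}, lower {\frac{3}{4}}, argument x = 1. Verdict: Vandermonde's identity (I2) matches (terminating 2F1 at x = 1 with n = 2, b = -2/3, c = \frac{3}{4}). Its exact value is \frac{986}{63}.

Key observation: with t_0 = 6, roots of the ratio polynomials (C = 6) are the negated parameters.
Ratio: r(k) = 1 * (k-2) (k-\frac{2}{3}) / [(k+\frac{3}{4}) (k+1)] - rational in k. x = 1; t_0 = 6; negate the roots.


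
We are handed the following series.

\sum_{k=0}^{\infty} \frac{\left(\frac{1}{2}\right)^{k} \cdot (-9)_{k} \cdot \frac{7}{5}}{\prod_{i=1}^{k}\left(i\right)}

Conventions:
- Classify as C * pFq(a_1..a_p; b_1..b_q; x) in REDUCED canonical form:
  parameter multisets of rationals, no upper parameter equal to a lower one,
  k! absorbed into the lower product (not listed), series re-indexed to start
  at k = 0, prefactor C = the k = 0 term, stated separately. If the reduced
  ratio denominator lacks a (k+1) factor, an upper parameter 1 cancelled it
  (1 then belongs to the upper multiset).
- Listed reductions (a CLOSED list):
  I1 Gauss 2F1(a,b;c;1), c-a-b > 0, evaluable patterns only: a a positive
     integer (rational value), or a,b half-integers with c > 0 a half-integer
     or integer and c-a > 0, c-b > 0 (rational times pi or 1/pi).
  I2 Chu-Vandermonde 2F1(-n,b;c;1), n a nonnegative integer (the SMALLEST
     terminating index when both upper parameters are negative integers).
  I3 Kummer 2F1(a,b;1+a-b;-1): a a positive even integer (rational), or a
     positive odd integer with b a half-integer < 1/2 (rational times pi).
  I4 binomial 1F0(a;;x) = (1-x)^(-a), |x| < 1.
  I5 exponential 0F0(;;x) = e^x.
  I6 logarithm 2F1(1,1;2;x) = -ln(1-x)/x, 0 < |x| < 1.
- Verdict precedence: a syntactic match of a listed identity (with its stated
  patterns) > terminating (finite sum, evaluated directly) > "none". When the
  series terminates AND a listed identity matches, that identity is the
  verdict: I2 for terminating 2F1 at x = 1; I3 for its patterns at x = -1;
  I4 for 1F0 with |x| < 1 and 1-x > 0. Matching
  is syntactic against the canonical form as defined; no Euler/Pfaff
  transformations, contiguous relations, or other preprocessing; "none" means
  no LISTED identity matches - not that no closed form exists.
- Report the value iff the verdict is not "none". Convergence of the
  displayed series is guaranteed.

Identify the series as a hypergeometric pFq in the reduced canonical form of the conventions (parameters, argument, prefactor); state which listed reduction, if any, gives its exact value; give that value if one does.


This is \frac{7}{5} * 1F0(-9; -; \frac{1}{2}) in reduced canonical form. Verdict: binomial (I4) fires (the 1F0 binomial series: exponent 9, x = \frac{1}{2}). Its exact value is \frac{7}{2560}.

Structural cue: t_0 being \frac{7}{5}, the product of the first k integers (C = 7/5) is k!.
Term ratio: r(k) = \frac{1}{2} * (k-9) / [(k+1)] - rational in k, leading ratio \frac{1}{2}; with t_0 = \frac{7}{5}, classification follows.


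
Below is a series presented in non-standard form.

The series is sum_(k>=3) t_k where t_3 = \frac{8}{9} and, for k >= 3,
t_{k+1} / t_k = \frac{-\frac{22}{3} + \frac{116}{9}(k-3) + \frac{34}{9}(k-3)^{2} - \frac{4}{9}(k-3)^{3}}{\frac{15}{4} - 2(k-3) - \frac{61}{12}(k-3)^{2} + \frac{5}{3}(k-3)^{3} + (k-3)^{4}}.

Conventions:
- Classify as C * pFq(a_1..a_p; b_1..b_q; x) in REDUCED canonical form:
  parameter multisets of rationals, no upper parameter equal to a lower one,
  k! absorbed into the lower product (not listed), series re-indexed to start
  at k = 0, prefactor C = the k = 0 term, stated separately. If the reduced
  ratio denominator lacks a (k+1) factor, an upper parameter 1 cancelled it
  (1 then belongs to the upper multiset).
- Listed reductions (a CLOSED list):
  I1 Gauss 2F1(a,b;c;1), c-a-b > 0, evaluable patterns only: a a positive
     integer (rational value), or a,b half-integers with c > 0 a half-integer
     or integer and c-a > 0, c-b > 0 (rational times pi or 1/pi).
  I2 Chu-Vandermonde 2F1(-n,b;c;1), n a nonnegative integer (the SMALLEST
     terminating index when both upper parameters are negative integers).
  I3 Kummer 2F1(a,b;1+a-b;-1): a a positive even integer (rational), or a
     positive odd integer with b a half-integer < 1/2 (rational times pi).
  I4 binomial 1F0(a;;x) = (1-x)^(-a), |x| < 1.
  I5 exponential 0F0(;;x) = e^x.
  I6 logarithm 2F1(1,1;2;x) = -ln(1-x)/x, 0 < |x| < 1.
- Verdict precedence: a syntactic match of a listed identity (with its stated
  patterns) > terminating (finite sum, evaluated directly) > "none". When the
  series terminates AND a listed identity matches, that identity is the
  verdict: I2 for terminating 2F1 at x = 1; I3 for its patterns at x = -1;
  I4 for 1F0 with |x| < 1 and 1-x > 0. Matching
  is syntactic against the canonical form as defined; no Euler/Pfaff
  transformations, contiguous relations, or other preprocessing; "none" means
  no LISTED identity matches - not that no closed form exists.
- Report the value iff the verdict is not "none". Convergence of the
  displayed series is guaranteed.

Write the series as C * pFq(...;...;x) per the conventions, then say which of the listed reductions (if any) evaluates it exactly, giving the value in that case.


First insight: from the first term \frac{8}{9}: the parameter 3 appears in both the upper and lower lists and cancels.
Term ratio: r(k) = -\frac{4}{9} * (k-11) (k-\frac{1}{2}) / [(k-\frac{3}{2}) (k-\frac{5}{6}) (k+1)] - rational in k. x = -\frac{4}{9}; t_0 = \frac{8}{9}; negate the roots.

This is \frac{8}{9} * 2F2(-11, -\frac{1}{2}; -\frac{3}{2}, -\frac{5}{6}; -\frac{4}{9}) in reduced canonical form. Verdict: terminating. (-11)_k vanishes past k = 11, leaving a 12-term sum, computed directly. Sum: \frac{23809417516737761481304}{137402050960936636875}.
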